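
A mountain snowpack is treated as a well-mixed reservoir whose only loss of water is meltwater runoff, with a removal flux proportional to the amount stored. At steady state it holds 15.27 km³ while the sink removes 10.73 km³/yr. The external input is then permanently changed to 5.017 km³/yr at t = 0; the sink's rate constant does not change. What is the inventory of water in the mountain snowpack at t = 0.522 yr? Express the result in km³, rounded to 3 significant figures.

Residence time τ = M₀/F₀ = 1.423 yr. The eventual steady state is M_∞ = M₀·(F₁/F₀) = 15.27 × 5.017/10.73 = 7.1398 km³.
The anomaly ΔM(t) = M(t) − M_∞ decays as ΔM₀·e^(−t/τ) with ΔM₀ = 15.27 − 7.1398 = 8.130 km³.
At t = 0.522 yr, e^(−t/τ) = e^(−0.3668) = 0.6929, so ΔM = 5.634 km³ and M = 7.1398 + 5.634 = 12.774 km³.

12.8 km³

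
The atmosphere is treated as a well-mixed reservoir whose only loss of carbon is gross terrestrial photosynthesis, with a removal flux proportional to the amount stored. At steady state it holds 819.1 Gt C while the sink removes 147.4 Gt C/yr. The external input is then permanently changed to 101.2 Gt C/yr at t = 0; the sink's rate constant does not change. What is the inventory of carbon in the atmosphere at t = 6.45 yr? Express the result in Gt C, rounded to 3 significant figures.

The sink rate constant is k = F₀/M₀ = 147.4/819.1 = 0.1800 yr⁻¹.
Solving dM/dt = F₁ − kM with M(0) = M₀ gives M(t) = F₁/k + (M₀ − F₁/k)·e^(−kt).
F₁/k = 101.2/0.1800 = 562.37 Gt C; kt = 0.1800 × 6.45 = 1.161, e^(−kt) = 0.3133.
M(6.45) = 562.37 + (819.1 − 562.37) × 0.3133 = 562.37 + 80.43 = 642.79 Gt C.

643 Gt C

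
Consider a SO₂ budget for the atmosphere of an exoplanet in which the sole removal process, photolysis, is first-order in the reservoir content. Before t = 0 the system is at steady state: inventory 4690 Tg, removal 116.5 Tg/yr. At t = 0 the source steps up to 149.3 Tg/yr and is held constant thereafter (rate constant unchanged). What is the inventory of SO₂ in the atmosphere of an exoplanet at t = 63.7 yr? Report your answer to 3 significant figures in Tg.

5740 Tg

τ = M₀/F₀ = 4690/116.5 = 40.26 yr; rate constant k = 1/τ.
New steady state M_∞ = F₁/k = F₁·τ = 149.3 × 40.26 = 6010.4 Tg.
M(t) = M_∞ + (M₀ − M_∞)·e^(−t/τ); t/τ = 63.7/40.26 = 1.582, so e^(−t/τ) = 0.2055.
M(t) = 6010.4 − 1320 × 0.2055 = 5739.1 Tg.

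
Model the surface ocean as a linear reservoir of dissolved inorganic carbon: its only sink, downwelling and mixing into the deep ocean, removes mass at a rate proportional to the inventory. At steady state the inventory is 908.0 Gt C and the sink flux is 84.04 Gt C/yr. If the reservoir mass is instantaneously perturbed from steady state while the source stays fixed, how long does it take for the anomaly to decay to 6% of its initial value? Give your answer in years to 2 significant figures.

For a linear reservoir the anomaly decays as exp(−t/τ) with τ = M/F = 908.0/84.04 = 10.80 yr.
exp(−t/τ) = 0.06 ⇒ t = −τ ln(0.06) = 10.80 × 2.813 = 30.40 yr.

30 yr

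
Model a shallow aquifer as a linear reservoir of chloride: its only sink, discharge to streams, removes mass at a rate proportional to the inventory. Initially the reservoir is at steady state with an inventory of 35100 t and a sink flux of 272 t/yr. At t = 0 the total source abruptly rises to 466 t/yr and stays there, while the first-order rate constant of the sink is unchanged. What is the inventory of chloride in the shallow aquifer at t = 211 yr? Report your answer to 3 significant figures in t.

τ = M₀/F₀ = 35100/272 = 129.0 yr; rate constant k = 1/τ.
New steady state M_∞ = F₁/k = F₁·τ = 466 × 129.0 = 60135 t.
M(t) = M_∞ + (M₀ − M_∞)·e^(−t/τ); t/τ = 211/129.0 = 1.635, so e^(−t/τ) = 0.1949.
M(t) = 60135 − 25030 × 0.1949 = 55254 t.

55300 t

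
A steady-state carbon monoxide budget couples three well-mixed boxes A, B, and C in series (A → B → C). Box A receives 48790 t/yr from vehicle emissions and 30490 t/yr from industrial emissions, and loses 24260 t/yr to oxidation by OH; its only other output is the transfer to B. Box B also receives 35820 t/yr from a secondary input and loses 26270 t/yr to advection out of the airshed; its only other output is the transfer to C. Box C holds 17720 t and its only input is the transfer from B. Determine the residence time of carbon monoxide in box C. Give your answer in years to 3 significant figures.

0.274 yr

Box A: F(A→B) = (48790 + 30490) − 24260 = 55020 t/yr.
Box B: F(B→C) = (55020 + 35820) − 26270 = 64570 t/yr.
Box C throughput = its input = 64570 t/yr; τ = 17720 / 64570 = 0.2744 yr.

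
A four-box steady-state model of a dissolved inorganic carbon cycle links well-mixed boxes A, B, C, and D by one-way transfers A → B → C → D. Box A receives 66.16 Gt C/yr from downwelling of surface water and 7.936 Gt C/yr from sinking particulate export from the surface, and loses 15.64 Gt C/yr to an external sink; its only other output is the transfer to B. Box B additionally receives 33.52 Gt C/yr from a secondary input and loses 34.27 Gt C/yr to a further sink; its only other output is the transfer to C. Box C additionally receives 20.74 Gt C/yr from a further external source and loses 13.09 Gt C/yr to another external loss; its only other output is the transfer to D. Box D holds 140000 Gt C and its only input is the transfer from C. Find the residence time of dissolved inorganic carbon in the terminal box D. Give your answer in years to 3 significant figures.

2140 yr

Box A: F(A→B) = (66.16 + 7.936) − 15.64 = 58.456 Gt C/yr.
Box B: F(B→C) = (58.456 + 33.52) − 34.27 = 57.706 Gt C/yr.
Box C: F(C→D) = (57.706 + 20.74) − 13.09 = 65.356 Gt C/yr.
Box D throughput = its input = 65.356 Gt C/yr; τ = 140000 / 65.356 = 2142 yr.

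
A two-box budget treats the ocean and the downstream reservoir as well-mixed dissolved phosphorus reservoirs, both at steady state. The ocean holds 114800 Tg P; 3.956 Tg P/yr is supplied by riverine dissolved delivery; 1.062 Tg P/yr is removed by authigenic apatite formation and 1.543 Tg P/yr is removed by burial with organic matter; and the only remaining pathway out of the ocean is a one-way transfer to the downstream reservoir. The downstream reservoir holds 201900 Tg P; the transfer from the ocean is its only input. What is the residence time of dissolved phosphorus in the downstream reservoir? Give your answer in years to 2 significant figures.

150000 yr

Balance the ocean: ΣF_in = 3.9560 Tg P/yr.
Transfer to the downstream reservoir = ΣF_in − (1.062 + 1.543) = 1.3510 Tg P/yr.
At steady state the output of the downstream reservoir equals its input, 1.3510 Tg P/yr.
τ = M / F = 201900 / 1.3510 = 149400 yr.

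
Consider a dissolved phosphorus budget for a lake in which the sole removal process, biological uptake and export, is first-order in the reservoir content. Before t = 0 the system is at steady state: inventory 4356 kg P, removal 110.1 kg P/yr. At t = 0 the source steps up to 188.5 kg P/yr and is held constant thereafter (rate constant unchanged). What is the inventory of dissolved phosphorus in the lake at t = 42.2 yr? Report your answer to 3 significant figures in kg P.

τ = M₀/F₀ = 4356/110.1 = 39.56 yr; rate constant k = 1/τ.
New steady state M_∞ = F₁/k = F₁·τ = 188.5 × 39.56 = 7457.8 kg P.
M(t) = M_∞ + (M₀ − M_∞)·e^(−t/τ); t/τ = 42.2/39.56 = 1.067, so e^(−t/τ) = 0.3442.
M(t) = 7457.8 − 3102 × 0.3442 = 6390.3 kg P.

6390 kg P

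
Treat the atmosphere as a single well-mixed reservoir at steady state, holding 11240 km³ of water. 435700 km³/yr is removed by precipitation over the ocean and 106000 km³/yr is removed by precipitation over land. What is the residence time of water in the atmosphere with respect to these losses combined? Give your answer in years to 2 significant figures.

Total removal = 435700 + 106000 = 541700 km³/yr.
τ = M / ΣF_out = 11240 / 541700 = 0.02075 yr.

0.021 yr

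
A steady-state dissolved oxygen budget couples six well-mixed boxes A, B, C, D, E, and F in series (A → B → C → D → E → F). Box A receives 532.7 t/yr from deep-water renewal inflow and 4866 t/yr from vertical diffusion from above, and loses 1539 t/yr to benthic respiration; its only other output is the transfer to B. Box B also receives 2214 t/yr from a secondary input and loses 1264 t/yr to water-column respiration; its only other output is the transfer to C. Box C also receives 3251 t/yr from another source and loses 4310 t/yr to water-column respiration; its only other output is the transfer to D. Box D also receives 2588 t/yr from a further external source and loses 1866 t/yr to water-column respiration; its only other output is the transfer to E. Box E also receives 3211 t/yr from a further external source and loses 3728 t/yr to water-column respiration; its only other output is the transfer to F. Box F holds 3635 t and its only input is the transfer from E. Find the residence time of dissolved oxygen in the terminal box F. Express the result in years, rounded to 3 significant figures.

0.919 yr

Box A: F(A→B) = (532.7 + 4866) − 1539 = 3859.7 t/yr.
Box B: F(B→C) = (3859.7 + 2214) − 1264 = 4809.7 t/yr.
Box C: F(C→D) = (4809.7 + 3251) − 4310 = 3750.7 t/yr.
Box D: F(D→E) = (3750.7 + 2588) − 1866 = 4472.7 t/yr.
Box E: F(E→F) = (4472.7 + 3211) − 3728 = 3955.7 t/yr.
Box F throughput = its input = 3955.7 t/yr; τ = 3635 / 3955.7 = 0.9189 yr.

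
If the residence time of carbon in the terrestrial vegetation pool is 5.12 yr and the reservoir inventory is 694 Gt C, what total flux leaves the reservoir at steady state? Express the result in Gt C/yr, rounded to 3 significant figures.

136 Gt C/yr

F = M / τ = 694 / 5.12 = 135.5 Gt C/yr.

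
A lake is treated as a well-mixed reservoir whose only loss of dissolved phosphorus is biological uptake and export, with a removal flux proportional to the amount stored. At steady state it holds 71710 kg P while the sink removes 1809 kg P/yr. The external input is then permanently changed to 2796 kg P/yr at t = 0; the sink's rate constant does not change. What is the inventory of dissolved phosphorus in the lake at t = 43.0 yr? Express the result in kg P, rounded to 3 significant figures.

Residence time τ = M₀/F₀ = 39.64 yr. The eventual steady state is M_∞ = M₀·(F₁/F₀) = 71710 × 2796/1809 = 110840 kg P.
The anomaly ΔM(t) = M(t) − M_∞ decays as ΔM₀·e^(−t/τ) with ΔM₀ = 71710 − 110840 = −39130 kg P.
At t = 43.0 yr, e^(−t/τ) = e^(−1.085) = 0.3380, so ΔM = −13220 kg P and M = 110840 − 13220 = 97611 kg P.

97600 kg P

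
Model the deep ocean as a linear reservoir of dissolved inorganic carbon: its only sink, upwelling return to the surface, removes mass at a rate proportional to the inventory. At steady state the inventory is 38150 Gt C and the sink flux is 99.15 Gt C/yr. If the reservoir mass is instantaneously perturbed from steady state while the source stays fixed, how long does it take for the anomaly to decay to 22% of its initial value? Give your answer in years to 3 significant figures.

583 yr

For a linear reservoir the anomaly decays as exp(−t/τ) with τ = M/F = 38150/99.15 = 384.8 yr.
exp(−t/τ) = 0.22 ⇒ t = −τ ln(0.22) = 384.8 × 1.514 = 582.6 yr.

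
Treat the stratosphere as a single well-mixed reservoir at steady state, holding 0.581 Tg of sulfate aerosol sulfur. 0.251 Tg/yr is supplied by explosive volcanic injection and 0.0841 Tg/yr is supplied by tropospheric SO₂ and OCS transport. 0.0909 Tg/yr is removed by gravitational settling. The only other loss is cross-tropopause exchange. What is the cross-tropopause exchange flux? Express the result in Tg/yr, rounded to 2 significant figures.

At steady state ΣF_in = ΣF_out.
ΣF_in = 0.251 + 0.0841 = 0.33510 Tg/yr.
Cross-tropopause exchange flux = ΣF_in − (0.0909) = 0.33510 − 0.09090 = 0.2442 Tg/yr.

0.24 Tg/yr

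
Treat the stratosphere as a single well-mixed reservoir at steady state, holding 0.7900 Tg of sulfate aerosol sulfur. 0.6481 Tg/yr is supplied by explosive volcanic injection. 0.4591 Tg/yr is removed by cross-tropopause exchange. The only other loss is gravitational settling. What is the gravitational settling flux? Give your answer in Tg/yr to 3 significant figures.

0.189 Tg/yr

At steady state ΣF_in = ΣF_out.
ΣF_in = 0.64810 Tg/yr.
Gravitational settling flux = ΣF_in − (0.4591) = 0.64810 − 0.4591 = 0.1890 Tg/yr.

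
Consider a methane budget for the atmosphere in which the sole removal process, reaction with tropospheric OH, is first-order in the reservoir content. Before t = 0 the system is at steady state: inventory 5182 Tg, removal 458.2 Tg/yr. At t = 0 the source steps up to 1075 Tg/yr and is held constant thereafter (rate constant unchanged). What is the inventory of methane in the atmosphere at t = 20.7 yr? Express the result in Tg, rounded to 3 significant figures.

Residence time τ = M₀/F₀ = 11.31 yr. The eventual steady state is M_∞ = M₀·(F₁/F₀) = 5182 × 1075/458.2 = 12158 Tg.
The anomaly ΔM(t) = M(t) − M_∞ decays as ΔM₀·e^(−t/τ) with ΔM₀ = 5182 − 12158 = −6976 Tg.
At t = 20.7 yr, e^(−t/τ) = e^(−1.830) = 0.1604, so ΔM = −1119 Tg and M = 12158 − 1119 = 11039 Tg.

11000 Tg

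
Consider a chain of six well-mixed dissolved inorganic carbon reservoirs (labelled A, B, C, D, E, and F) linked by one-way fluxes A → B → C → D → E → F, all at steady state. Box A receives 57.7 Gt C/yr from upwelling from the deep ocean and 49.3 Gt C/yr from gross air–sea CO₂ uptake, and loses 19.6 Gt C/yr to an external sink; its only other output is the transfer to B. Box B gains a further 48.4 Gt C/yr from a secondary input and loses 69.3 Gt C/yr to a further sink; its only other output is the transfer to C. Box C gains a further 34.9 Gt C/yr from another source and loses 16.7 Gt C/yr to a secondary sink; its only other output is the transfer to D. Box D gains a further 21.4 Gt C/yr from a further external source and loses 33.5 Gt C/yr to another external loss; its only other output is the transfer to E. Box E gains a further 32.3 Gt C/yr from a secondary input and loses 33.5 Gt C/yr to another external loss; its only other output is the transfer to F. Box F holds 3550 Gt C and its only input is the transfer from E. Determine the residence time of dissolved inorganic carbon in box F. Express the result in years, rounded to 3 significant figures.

49.7 yr

Box A: F(A→B) = (57.7 + 49.3) − 19.6 = 87.400 Gt C/yr.
Box B: F(B→C) = (87.400 + 48.4) − 69.3 = 66.500 Gt C/yr.
Box C: F(C→D) = (66.500 + 34.9) − 16.7 = 84.700 Gt C/yr.
Box D: F(D→E) = (84.700 + 21.4) − 33.5 = 72.600 Gt C/yr.
Box E: F(E→F) = (72.600 + 32.3) − 33.5 = 71.400 Gt C/yr.
Box F throughput = its input = 71.400 Gt C/yr; τ = 3550 / 71.400 = 49.72 yr.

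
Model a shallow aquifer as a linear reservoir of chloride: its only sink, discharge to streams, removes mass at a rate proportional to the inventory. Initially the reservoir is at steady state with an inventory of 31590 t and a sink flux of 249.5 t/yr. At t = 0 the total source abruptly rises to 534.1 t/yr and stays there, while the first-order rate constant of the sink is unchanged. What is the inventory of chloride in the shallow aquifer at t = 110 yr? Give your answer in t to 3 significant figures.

The sink rate constant is k = F₀/M₀ = 249.5/31590 = 0.007898 yr⁻¹.
Solving dM/dt = F₁ − kM with M(0) = M₀ gives M(t) = F₁/k + (M₀ − F₁/k)·e^(−kt).
F₁/k = 534.1/0.007898 = 67624 t; kt = 0.007898 × 110 = 0.8688, e^(−kt) = 0.4195.
M(110) = 67624 + (31590 − 67624) × 0.4195 = 67624 − 15110 = 52509 t.

52500 t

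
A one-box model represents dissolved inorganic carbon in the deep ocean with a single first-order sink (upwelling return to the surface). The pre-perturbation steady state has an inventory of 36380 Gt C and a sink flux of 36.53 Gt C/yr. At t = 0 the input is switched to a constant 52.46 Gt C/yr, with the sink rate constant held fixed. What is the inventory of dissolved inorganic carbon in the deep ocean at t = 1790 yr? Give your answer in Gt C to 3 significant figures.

The sink rate constant is k = F₀/M₀ = 36.53/36380 = 0.001004 yr⁻¹.
Solving dM/dt = F₁ − kM with M(0) = M₀ gives M(t) = F₁/k + (M₀ − F₁/k)·e^(−kt).
F₁/k = 52.46/0.001004 = 52245 Gt C; kt = 0.001004 × 1790 = 1.797, e^(−kt) = 0.1657.
M(1790) = 52245 + (36380 − 52245) × 0.1657 = 52245 − 2629 = 49615 Gt C.

49600 Gt C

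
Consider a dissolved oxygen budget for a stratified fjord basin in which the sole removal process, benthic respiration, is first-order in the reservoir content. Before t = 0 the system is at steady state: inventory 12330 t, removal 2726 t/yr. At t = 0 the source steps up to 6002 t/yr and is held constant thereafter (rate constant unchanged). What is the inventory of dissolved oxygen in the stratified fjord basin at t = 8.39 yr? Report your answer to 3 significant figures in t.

24800 t

Residence time τ = M₀/F₀ = 4.523 yr. The eventual steady state is M_∞ = M₀·(F₁/F₀) = 12330 × 6002/2726 = 27148 t.
The anomaly ΔM(t) = M(t) − M_∞ decays as ΔM₀·e^(−t/τ) with ΔM₀ = 12330 − 27148 = −14820 t.
At t = 8.39 yr, e^(−t/τ) = e^(−1.855) = 0.1565, so ΔM = −2318 t and M = 27148 − 2318 = 24829 t.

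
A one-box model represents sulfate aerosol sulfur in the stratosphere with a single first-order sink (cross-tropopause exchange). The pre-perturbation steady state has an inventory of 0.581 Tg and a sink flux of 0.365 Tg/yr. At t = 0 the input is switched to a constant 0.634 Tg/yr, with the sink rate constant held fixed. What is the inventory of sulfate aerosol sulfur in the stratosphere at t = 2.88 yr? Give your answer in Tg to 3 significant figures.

0.939 Tg

The sink rate constant is k = F₀/M₀ = 0.365/0.581 = 0.6282 yr⁻¹.
Solving dM/dt = F₁ − kM with M(0) = M₀ gives M(t) = F₁/k + (M₀ − F₁/k)·e^(−kt).
F₁/k = 0.634/0.6282 = 1.0092 Tg; kt = 0.6282 × 2.88 = 1.809, e^(−kt) = 0.1638.
M(2.88) = 1.0092 + (0.581 − 1.0092) × 0.1638 = 1.0092 − 0.07012 = 0.93906 Tg.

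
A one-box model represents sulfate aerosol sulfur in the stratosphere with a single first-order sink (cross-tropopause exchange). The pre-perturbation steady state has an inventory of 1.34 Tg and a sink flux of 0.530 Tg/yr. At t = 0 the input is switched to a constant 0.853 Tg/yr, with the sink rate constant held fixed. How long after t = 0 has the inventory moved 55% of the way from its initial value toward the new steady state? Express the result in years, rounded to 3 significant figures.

τ = M₀/F₀ = 1.34/0.530 = 2.528 yr.
The remaining gap fraction is e^(−t/τ); 55% covered ⇒ e^(−t/τ) = 0.450.
t = −τ ln(0.450) = 2.528 × 0.7985 = 2.019 yr.

2.02 yr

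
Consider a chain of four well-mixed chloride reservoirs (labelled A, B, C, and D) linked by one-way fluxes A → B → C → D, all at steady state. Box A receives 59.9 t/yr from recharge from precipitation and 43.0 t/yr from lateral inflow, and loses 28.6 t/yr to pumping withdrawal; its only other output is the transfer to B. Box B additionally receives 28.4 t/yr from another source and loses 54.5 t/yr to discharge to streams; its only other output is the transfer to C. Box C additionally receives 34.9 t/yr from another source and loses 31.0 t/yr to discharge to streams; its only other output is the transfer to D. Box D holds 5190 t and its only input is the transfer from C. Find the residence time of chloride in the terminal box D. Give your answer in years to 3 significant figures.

99.6 yr

Box A: F(A→B) = (59.9 + 43.0) − 28.6 = 74.300 t/yr.
Box B: F(B→C) = (74.300 + 28.4) − 54.5 = 48.200 t/yr.
Box C: F(C→D) = (48.200 + 34.9) − 31.0 = 52.100 t/yr.
Box D throughput = its input = 52.100 t/yr; τ = 5190 / 52.100 = 99.62 yr.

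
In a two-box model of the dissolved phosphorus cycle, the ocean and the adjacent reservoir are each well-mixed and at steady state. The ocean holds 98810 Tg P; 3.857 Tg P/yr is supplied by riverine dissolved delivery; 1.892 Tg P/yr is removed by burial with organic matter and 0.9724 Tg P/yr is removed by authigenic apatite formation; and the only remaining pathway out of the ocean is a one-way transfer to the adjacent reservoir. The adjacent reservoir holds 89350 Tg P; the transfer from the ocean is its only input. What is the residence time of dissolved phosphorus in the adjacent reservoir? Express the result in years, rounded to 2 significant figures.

90000 yr

Balance the ocean: ΣF_in = 3.8570 Tg P/yr.
Transfer to the adjacent reservoir = ΣF_in − (1.892 + 0.9724) = 0.99260 Tg P/yr.
At steady state the output of the adjacent reservoir equals its input, 0.99260 Tg P/yr.
τ = M / F = 89350 / 0.99260 = 90020 yr.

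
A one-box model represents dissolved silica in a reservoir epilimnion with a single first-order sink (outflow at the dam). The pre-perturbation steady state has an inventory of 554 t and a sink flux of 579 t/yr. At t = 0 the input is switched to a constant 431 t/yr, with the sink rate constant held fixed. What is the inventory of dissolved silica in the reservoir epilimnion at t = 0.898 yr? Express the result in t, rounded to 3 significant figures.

The sink rate constant is k = F₀/M₀ = 579/554 = 1.045 yr⁻¹.
Solving dM/dt = F₁ − kM with M(0) = M₀ gives M(t) = F₁/k + (M₀ − F₁/k)·e^(−kt).
F₁/k = 431/1.045 = 412.39 t; kt = 1.045 × 0.898 = 0.9385, e^(−kt) = 0.3912.
M(0.898) = 412.39 + (554 − 412.39) × 0.3912 = 412.39 + 55.40 = 467.79 t.

468 t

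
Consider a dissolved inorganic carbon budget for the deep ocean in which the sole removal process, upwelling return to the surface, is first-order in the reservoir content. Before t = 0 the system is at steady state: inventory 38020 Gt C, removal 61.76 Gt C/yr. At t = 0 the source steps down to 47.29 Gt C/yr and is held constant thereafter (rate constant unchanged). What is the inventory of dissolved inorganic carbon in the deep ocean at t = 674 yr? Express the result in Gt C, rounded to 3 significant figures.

The sink rate constant is k = F₀/M₀ = 61.76/38020 = 0.001624 yr⁻¹.
Solving dM/dt = F₁ − kM with M(0) = M₀ gives M(t) = F₁/k + (M₀ − F₁/k)·e^(−kt).
F₁/k = 47.29/0.001624 = 29112 Gt C; kt = 0.001624 × 674 = 1.095, e^(−kt) = 0.3346.
M(674) = 29112 + (38020 − 29112) × 0.3346 = 29112 + 2980 = 32093 Gt C.

32100 Gt C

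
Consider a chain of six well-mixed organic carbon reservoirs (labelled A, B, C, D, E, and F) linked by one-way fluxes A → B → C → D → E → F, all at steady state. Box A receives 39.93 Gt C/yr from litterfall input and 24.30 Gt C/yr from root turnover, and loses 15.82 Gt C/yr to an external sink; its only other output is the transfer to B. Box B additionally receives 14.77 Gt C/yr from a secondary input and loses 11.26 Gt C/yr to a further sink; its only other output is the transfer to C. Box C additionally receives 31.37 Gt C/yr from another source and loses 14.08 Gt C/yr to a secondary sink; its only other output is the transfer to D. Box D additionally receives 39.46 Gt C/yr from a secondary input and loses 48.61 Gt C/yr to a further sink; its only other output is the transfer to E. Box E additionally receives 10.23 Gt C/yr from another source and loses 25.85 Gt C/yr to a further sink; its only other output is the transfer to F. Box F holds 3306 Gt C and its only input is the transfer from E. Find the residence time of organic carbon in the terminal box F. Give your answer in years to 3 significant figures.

Box A: F(A→B) = (39.93 + 24.30) − 15.82 = 48.410 Gt C/yr.
Box B: F(B→C) = (48.410 + 14.77) − 11.26 = 51.920 Gt C/yr.
Box C: F(C→D) = (51.920 + 31.37) − 14.08 = 69.210 Gt C/yr.
Box D: F(D→E) = (69.210 + 39.46) − 48.61 = 60.060 Gt C/yr.
Box E: F(E→F) = (60.060 + 10.23) − 25.85 = 44.440 Gt C/yr.
Box F throughput = its input = 44.440 Gt C/yr; τ = 3306 / 44.440 = 74.39 yr.

74.4 yr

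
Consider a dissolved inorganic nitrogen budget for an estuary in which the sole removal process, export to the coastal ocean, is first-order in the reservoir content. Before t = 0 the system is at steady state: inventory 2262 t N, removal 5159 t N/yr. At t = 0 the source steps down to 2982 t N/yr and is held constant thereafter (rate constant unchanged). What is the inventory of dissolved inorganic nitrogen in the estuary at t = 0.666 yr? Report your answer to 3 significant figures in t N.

τ = M₀/F₀ = 2262/5159 = 0.4385 yr; rate constant k = 1/τ.
New steady state M_∞ = F₁/k = F₁·τ = 2982 × 0.4385 = 1307.5 t N.
M(t) = M_∞ + (M₀ − M_∞)·e^(−t/τ); t/τ = 0.666/0.4385 = 1.519, so e^(−t/τ) = 0.2189.
M(t) = 1307.5 + 954.5 × 0.2189 = 1516.5 t N.

1520 t N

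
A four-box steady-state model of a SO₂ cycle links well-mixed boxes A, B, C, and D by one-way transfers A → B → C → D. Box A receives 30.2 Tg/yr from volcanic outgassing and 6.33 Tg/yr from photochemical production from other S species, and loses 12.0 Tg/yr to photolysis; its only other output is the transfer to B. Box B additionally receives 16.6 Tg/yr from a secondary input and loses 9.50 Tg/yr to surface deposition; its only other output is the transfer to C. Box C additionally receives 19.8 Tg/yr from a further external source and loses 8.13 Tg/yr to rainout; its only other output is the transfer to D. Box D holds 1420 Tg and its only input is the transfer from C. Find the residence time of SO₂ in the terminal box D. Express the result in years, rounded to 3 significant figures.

Box A: F(A→B) = (30.2 + 6.33) − 12.0 = 24.530 Tg/yr.
Box B: F(B→C) = (24.530 + 16.6) − 9.50 = 31.630 Tg/yr.
Box C: F(C→D) = (31.630 + 19.8) − 8.13 = 43.300 Tg/yr.
Box D throughput = its input = 43.300 Tg/yr; τ = 1420 / 43.300 = 32.79 yr.

32.8 yr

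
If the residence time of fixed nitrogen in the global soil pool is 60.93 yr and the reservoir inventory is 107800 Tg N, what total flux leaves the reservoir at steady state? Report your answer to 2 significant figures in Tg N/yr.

1800 Tg N/yr

F = M / τ = 107800 / 60.93 = 1769 Tg N/yr.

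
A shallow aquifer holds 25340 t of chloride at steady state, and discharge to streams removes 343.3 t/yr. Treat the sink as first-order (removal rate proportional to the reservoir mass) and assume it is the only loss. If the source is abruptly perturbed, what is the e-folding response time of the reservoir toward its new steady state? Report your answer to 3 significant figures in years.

For a linear reservoir the response time equals the residence time τ = M/F.
τ = 25340 / 343.3 = 73.81 yr.

73.8 yr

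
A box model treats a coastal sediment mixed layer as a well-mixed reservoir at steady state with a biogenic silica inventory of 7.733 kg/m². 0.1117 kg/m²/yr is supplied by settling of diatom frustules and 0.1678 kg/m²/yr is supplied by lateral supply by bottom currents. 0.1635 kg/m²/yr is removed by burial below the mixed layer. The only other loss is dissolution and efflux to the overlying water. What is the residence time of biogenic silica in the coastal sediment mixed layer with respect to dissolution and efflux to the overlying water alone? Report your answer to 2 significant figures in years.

67 yr

At steady state ΣF_in = ΣF_out.
ΣF_in = 0.1117 + 0.1678 = 0.27950 kg/m²/yr.
Dissolution and efflux to the overlying water flux = ΣF_in − (0.1635) = 0.27950 − 0.1635 = 0.1160 kg/m²/yr.
τ = M / F = 7.733 / 0.1160 = 66.66 yr.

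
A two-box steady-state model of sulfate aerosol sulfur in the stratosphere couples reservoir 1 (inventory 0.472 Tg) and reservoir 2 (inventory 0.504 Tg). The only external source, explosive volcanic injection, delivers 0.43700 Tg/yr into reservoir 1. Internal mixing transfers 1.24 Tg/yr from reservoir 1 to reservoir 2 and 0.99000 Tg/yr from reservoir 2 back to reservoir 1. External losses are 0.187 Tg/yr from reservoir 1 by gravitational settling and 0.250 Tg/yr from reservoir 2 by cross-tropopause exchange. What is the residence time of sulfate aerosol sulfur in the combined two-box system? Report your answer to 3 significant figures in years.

2.23 yr

For the system as a whole, the A↔B exchange is internal and contributes nothing to the throughput; only the external sinks remove mass.
M_total = 0.472 + 0.504 = 0.97600 Tg.
ΣF_external_out = 0.187 + 0.250 = 0.43700 Tg/yr.
τ = M_total / ΣF_ext = 0.97600 / 0.43700 = 2.233 yr.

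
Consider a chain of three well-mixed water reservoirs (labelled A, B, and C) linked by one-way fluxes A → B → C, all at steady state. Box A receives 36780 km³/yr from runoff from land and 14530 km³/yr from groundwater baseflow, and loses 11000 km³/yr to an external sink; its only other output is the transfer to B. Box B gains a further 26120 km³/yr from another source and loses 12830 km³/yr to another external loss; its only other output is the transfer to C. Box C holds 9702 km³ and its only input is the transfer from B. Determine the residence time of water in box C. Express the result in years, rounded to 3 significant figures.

Box A: F(A→B) = (36780 + 14530) − 11000 = 40310 km³/yr.
Box B: F(B→C) = (40310 + 26120) − 12830 = 53600 km³/yr.
Box C throughput = its input = 53600 km³/yr; τ = 9702 / 53600 = 0.1810 yr.

0.181 yr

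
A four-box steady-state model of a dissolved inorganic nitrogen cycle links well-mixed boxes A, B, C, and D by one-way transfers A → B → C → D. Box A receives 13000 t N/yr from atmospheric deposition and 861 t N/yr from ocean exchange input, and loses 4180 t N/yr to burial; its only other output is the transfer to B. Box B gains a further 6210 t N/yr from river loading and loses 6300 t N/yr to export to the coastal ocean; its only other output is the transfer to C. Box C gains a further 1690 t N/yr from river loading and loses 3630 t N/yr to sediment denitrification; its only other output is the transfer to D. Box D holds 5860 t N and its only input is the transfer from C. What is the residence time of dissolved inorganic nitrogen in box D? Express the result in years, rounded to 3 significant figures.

0.766 yr

Box A: F(A→B) = (13000 + 861) − 4180 = 9681.0 t N/yr.
Box B: F(B→C) = (9681.0 + 6210) − 6300 = 9591.0 t N/yr.
Box C: F(C→D) = (9591.0 + 1690) − 3630 = 7651.0 t N/yr.
Box D throughput = its input = 7651.0 t N/yr; τ = 5860 / 7651.0 = 0.7659 yr.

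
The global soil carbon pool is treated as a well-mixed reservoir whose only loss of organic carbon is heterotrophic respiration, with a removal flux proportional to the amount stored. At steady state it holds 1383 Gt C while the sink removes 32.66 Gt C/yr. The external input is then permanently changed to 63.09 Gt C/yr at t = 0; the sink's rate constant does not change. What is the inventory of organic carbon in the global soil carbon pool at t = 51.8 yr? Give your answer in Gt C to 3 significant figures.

2290 Gt C

Residence time τ = M₀/F₀ = 42.35 yr. The eventual steady state is M_∞ = M₀·(F₁/F₀) = 1383 × 63.09/32.66 = 2671.6 Gt C.
The anomaly ΔM(t) = M(t) − M_∞ decays as ΔM₀·e^(−t/τ) with ΔM₀ = 1383 − 2671.6 = −1289 Gt C.
At t = 51.8 yr, e^(−t/τ) = e^(−1.223) = 0.2943, so ΔM = −379.2 Gt C and M = 2671.6 − 379.2 = 2292.4 Gt C.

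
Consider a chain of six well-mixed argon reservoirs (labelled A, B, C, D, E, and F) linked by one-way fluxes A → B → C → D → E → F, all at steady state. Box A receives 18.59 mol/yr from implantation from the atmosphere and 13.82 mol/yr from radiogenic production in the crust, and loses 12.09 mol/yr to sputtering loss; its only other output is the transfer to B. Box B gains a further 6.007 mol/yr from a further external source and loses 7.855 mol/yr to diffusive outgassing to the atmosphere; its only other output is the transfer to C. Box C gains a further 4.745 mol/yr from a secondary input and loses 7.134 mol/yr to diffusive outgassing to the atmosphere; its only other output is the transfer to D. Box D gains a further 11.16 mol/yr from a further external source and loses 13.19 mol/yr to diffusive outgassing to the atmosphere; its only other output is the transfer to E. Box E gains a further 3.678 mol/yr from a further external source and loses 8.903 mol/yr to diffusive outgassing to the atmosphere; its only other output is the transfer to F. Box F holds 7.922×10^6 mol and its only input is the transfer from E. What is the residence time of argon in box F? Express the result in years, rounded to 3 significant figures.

Box A: F(A→B) = (18.59 + 13.82) − 12.09 = 20.320 mol/yr.
Box B: F(B→C) = (20.320 + 6.007) − 7.855 = 18.472 mol/yr.
Box C: F(C→D) = (18.472 + 4.745) − 7.134 = 16.083 mol/yr.
Box D: F(D→E) = (16.083 + 11.16) − 13.19 = 14.053 mol/yr.
Box E: F(E→F) = (14.053 + 3.678) − 8.903 = 8.8280 mol/yr.
Box F throughput = its input = 8.8280 mol/yr; τ = 7.922×10^6 / 8.8280 = 897400 yr.

897000 yr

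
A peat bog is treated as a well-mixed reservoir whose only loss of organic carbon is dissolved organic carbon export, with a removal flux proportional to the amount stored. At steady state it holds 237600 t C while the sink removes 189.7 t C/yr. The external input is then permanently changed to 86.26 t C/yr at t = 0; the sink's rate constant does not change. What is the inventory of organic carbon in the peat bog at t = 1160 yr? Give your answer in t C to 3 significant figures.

159000 t C

τ = M₀/F₀ = 237600/189.7 = 1253 yr; rate constant k = 1/τ.
New steady state M_∞ = F₁/k = F₁·τ = 86.26 × 1253 = 108040 t C.
M(t) = M_∞ + (M₀ − M_∞)·e^(−t/τ); t/τ = 1160/1253 = 0.9261, so e^(−t/τ) = 0.3961.
M(t) = 108040 + 129600 × 0.3961 = 159360 t C.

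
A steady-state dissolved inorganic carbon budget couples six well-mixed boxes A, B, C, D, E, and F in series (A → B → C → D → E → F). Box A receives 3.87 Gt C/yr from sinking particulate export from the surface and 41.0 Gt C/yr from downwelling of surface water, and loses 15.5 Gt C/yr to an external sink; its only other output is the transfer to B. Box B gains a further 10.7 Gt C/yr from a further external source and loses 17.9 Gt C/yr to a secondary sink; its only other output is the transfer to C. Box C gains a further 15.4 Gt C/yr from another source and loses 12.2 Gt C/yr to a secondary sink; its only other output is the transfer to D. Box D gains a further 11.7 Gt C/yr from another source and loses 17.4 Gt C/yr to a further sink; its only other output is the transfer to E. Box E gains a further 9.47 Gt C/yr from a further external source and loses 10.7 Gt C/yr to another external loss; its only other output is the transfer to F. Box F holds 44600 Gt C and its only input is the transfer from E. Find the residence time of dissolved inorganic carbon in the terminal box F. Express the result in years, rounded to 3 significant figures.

2420 yr

Box A: F(A→B) = (3.87 + 41.0) − 15.5 = 29.370 Gt C/yr.
Box B: F(B→C) = (29.370 + 10.7) − 17.9 = 22.170 Gt C/yr.
Box C: F(C→D) = (22.170 + 15.4) − 12.2 = 25.370 Gt C/yr.
Box D: F(D→E) = (25.370 + 11.7) − 17.4 = 19.670 Gt C/yr.
Box E: F(E→F) = (19.670 + 9.47) − 10.7 = 18.440 Gt C/yr.
Box F throughput = its input = 18.440 Gt C/yr; τ = 44600 / 18.440 = 2419 yr.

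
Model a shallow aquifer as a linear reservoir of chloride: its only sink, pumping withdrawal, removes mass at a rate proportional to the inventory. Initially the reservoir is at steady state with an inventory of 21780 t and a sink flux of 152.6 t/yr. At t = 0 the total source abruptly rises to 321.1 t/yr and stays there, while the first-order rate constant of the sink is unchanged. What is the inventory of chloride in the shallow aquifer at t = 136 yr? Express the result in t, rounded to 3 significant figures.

36600 t

τ = M₀/F₀ = 21780/152.6 = 142.7 yr; rate constant k = 1/τ.
New steady state M_∞ = F₁/k = F₁·τ = 321.1 × 142.7 = 45829 t.
M(t) = M_∞ + (M₀ − M_∞)·e^(−t/τ); t/τ = 136/142.7 = 0.9529, so e^(−t/τ) = 0.3856.
M(t) = 45829 − 24050 × 0.3856 = 36555 t.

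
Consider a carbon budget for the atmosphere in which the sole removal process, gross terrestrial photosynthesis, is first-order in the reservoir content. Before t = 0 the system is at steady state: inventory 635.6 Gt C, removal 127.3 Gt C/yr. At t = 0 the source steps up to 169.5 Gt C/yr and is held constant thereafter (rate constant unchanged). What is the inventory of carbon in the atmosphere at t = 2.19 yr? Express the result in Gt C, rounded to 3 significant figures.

710 Gt C

τ = M₀/F₀ = 635.6/127.3 = 4.993 yr; rate constant k = 1/τ.
New steady state M_∞ = F₁/k = F₁·τ = 169.5 × 4.993 = 846.30 Gt C.
M(t) = M_∞ + (M₀ − M_∞)·e^(−t/τ); t/τ = 2.19/4.993 = 0.4386, so e^(−t/τ) = 0.6449.
M(t) = 846.30 − 210.7 × 0.6449 = 710.41 Gt C.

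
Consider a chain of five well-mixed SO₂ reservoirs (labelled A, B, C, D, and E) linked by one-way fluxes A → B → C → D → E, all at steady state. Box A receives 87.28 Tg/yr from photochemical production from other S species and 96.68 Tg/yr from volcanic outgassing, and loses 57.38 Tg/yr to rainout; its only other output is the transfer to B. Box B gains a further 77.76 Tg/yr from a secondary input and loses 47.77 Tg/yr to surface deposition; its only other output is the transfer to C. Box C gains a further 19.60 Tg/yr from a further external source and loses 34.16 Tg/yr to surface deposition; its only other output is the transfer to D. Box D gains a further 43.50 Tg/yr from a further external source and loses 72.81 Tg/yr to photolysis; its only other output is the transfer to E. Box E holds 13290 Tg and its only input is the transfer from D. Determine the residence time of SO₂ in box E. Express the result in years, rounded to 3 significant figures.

Box A: F(A→B) = (87.28 + 96.68) − 57.38 = 126.58 Tg/yr.
Box B: F(B→C) = (126.58 + 77.76) − 47.77 = 156.57 Tg/yr.
Box C: F(C→D) = (156.57 + 19.60) − 34.16 = 142.01 Tg/yr.
Box D: F(D→E) = (142.01 + 43.50) − 72.81 = 112.70 Tg/yr.
Box E throughput = its input = 112.70 Tg/yr; τ = 13290 / 112.70 = 117.9 yr.

118 yr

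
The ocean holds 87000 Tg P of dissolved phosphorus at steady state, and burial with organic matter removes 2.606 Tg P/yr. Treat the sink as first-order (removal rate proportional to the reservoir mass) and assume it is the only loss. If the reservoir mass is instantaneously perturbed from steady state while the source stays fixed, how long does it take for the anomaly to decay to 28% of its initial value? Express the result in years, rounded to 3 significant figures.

42500 yr

For a linear reservoir the anomaly decays as exp(−t/τ) with τ = M/F = 87000/2.606 = 33380 yr.
exp(−t/τ) = 0.28 ⇒ t = −τ ln(0.28) = 33380 × 1.273 = 42500 yr.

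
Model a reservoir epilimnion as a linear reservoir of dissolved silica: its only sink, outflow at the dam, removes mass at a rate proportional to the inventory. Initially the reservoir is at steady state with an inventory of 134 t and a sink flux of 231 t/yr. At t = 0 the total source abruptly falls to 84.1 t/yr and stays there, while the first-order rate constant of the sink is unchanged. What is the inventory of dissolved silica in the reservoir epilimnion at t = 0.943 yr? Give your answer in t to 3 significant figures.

65.6 t

τ = M₀/F₀ = 134/231 = 0.5801 yr; rate constant k = 1/τ.
New steady state M_∞ = F₁/k = F₁·τ = 84.1 × 0.5801 = 48.785 t.
M(t) = M_∞ + (M₀ − M_∞)·e^(−t/τ); t/τ = 0.943/0.5801 = 1.626, so e^(−t/τ) = 0.1968.
M(t) = 48.785 + 85.21 × 0.1968 = 65.555 t.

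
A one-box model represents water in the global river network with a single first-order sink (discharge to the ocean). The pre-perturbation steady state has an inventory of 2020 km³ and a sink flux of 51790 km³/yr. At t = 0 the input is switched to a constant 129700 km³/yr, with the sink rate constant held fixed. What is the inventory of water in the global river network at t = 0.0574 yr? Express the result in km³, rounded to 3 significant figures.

4360 km³

τ = M₀/F₀ = 2020/51790 = 0.03900 yr; rate constant k = 1/τ.
New steady state M_∞ = F₁/k = F₁·τ = 129700 × 0.03900 = 5058.8 km³.
M(t) = M_∞ + (M₀ − M_∞)·e^(−t/τ); t/τ = 0.0574/0.03900 = 1.472, so e^(−t/τ) = 0.2295.
M(t) = 5058.8 − 3039 × 0.2295 = 4361.2 km³.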